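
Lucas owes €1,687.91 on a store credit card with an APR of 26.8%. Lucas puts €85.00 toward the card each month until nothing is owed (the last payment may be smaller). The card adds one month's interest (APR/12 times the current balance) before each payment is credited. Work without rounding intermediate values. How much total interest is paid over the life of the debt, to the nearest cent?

Monthly rate r = 26.8%/12 = 2.23333% = 0.0223333.
Payoff takes n = ⌈−ln(1 − rB₀/P)/ln(1+r)⌉ = ⌈26.534⌉ = 27 payments; the last is €45.62.
Total paid = 26·€85.00 + €45.62 = €2,255.62.
Total interest = total paid − principal = €2,255.62 − €1,687.91 = €567.71.

€567.71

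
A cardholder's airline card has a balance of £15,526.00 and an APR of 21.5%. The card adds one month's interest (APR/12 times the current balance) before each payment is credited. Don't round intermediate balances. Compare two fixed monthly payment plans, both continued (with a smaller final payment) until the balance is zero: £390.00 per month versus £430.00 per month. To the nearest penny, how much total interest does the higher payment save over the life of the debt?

£2,226.35

Monthly rate r = 21.5%/12 = 1.79167% = 0.0179167.
At £390.00/mo: n = ⌈−ln(1 − rB₀/P)/ln(1+r)⌉ = 71 payments (last £135.64); total interest = total paid − £15,526.00 = £11,909.64.
At £430.00/mo: 59 payments (last £269.29); total interest £9,683.29.
Interest saved = £11,909.64 − £9,683.29 = £2,226.35.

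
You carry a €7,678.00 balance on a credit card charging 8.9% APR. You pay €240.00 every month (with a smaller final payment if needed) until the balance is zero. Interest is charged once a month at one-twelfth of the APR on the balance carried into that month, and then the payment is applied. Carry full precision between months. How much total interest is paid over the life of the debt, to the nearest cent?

€1,119.35

Monthly rate r = 8.9%/12 = 0.741667% = 0.00741667.
Payoff takes n = ⌈−ln(1 − rB₀/P)/ln(1+r)⌉ = ⌈36.655⌉ = 37 payments; the last is €157.35.
Total paid = 36·€240.00 + €157.35 = €8,797.35.
Total interest = total paid − principal = €8,797.35 − €7,678.00 = €1,119.35.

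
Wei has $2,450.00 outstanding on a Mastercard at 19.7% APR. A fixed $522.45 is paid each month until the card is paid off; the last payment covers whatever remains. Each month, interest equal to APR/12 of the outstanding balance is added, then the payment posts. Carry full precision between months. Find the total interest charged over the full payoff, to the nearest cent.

$120.63

Monthly rate r = 19.7%/12 = 1.64167% = 0.0164167.
Payoff takes n = ⌈−ln(1 − rB₀/P)/ln(1+r)⌉ = ⌈4.920⌉ = 5 payments; the last is $480.83.
Total paid = 4·$522.45 + $480.83 = $2,570.63.
Total interest = total paid − principal = $2,570.63 − $2,450.00 = $120.63.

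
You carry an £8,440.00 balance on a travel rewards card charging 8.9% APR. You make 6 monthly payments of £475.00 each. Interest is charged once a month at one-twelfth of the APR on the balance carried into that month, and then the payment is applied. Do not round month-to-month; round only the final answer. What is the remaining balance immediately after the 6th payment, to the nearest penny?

Monthly rate r = 8.9%/12 = 0.741667% = 0.00741667.
Each month: B ← B·(1+r) − £475.00.
Month 1: interest £62.60; balance after payment £8,027.60.
Month 2: interest £59.54; balance after payment £7,612.13.
Month 3: interest £56.46; balance after payment £7,193.59.
Month 4: interest £53.35; balance after payment £6,771.94.
Month 5: interest £50.23; balance after payment £6,347.17.
Month 6: interest £47.07; balance after payment £5,919.24.

£5,919.24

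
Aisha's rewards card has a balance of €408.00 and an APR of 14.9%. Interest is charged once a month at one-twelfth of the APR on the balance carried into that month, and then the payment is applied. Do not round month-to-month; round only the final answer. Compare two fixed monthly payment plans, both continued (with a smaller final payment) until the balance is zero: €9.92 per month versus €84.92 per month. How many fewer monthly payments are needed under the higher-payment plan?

53 fewer payments

Monthly rate r = 14.9%/12 = 1.24167% = 0.0124167.
At €9.92/mo: n = ⌈−ln(1 − rB₀/P)/ln(1+r)⌉ = 58 payments (last €9.13); total interest = total paid − €408.00 = €166.57.
At €84.92/mo: 5 payments (last €83.61); total interest €15.29.
Payments saved = 58 − 5 = 53.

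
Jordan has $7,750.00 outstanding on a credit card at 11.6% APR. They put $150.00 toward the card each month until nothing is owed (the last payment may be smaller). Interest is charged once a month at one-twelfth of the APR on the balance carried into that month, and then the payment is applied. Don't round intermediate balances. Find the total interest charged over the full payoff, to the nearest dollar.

Monthly rate r = 11.6%/12 = 0.966667% = 0.00966667.
Payoff takes n = ⌈−ln(1 − rB₀/P)/ln(1+r)⌉ = ⌈71.935⌉ = 72 payments; the last is $140.36.
Total paid = 71·$150.00 + $140.36 = $10,790.36.
Total interest = total paid − principal = $10,790.36 − $7,750.00 = $3,040.36.

$3,040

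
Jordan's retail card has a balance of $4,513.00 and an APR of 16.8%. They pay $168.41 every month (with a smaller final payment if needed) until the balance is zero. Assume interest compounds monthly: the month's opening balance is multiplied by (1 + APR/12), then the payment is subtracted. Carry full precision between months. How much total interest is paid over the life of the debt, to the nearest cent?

$1,183.71

Monthly rate r = 16.8%/12 = 1.4% = 0.014.
Payoff takes n = ⌈−ln(1 − rB₀/P)/ln(1+r)⌉ = ⌈33.825⌉ = 34 payments; the last is $139.18.
Total paid = 33·$168.41 + $139.18 = $5,696.71.
Total interest = total paid − principal = $5,696.71 − $4,513.00 = $1,183.71.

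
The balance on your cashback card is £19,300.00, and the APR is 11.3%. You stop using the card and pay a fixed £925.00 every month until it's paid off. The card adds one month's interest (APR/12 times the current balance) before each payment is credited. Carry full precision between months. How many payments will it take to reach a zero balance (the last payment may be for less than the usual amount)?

Monthly rate r = 11.3%/12 = 0.941667% = 0.00941667.
Recurrence: B ← B·(1+r) − £925.00.
Month 1: interest £181.74; balance after payment £18,556.74.
Month 2: interest £174.74; balance after payment £17,806.48.
Closed form: n = −ln(1 − rB₀/P)/ln(1+r) = −ln(0.80352)/ln(1.00942) ≈ 23.339, so the balance reaches zero during payment 24.

24 payments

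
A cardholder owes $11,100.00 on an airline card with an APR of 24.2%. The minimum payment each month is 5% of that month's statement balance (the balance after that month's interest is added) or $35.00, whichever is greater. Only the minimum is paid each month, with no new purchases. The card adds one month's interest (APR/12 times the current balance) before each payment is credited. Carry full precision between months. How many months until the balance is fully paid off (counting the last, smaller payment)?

115 months

Monthly rate r = 24.2%/12 = 2.01667% = 0.0201667.
While 5% of the post-interest balance exceeds $35.00, each month B ← (B·(1+r))·(1 − 0.05), i.e. B shrinks by the factor (1+r)·0.95 = 0.96916.
This holds for months 1–89. Entering month 90 the balance is $683.05; 5% of the post-interest balance is now below $35.00, so the flat $35.00 minimum applies from here.
From month 90 a fixed $35.00 at rate r clears $683.05 in 26 more payments. Total: 89 + 26 = 115 months.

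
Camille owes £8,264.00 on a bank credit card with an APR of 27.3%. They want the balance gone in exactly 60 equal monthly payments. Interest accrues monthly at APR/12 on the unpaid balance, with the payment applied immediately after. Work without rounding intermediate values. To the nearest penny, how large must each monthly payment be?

£253.83

Monthly rate r = 27.3%/12 = 2.275% = 0.02275.
Level-payment amortization: P = B₀·r / (1 − (1+r)^(−n)) = 8264.00·0.02275 / (1 − 1.02275^(−60)).
Denominator 1 − (1+r)^(−60) = 0.740683167.
P = 188.006 / 0.740683167 ≈ 253.83.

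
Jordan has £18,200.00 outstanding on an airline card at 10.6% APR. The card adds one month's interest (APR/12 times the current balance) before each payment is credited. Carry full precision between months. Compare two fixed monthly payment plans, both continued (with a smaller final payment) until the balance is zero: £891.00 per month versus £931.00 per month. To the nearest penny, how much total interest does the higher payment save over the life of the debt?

£91.52

Monthly rate r = 10.6%/12 = 0.883333% = 0.00883333.
At £891.00/mo: n = ⌈−ln(1 − rB₀/P)/ln(1+r)⌉ = 23 payments (last £558.16); total interest = total paid − £18,200.00 = £1,960.16.
At £931.00/mo: 22 payments (last £517.64); total interest £1,868.64.
Interest saved = £1,960.16 − £1,868.64 = £91.52.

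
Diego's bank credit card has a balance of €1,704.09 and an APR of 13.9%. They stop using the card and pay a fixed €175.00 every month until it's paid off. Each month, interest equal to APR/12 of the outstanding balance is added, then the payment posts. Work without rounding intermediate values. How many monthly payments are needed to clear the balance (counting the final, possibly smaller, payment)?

Monthly rate r = 13.9%/12 = 1.15833% = 0.0115833.
Recurrence: B ← B·(1+r) − €175.00.
Month 1: interest €19.74; balance after payment €1,548.83.
Month 2: interest €17.94; balance after payment €1,391.77.
Closed form: n = −ln(1 − rB₀/P)/ln(1+r) = −ln(0.88721)/ln(1.01158) ≈ 10.392, so the balance reaches zero during payment 11.

11 months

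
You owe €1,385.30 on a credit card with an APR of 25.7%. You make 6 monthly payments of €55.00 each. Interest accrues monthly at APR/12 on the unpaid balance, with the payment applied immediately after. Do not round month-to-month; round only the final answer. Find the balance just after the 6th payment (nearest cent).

€1,224.94

Monthly rate r = 25.7%/12 = 2.14167% = 0.0214167.
Each month: B ← B·(1+r) − €55.00.
Month 1: interest €29.67; balance after payment €1,359.97.
Month 2: interest €29.13; balance after payment €1,334.09.
Month 3: interest €28.57; balance after payment €1,307.67.
Month 4: interest €28.01; balance after payment €1,280.67.
Month 5: interest €27.43; balance after payment €1,253.10.
Month 6: interest €26.84; balance after payment €1,224.94.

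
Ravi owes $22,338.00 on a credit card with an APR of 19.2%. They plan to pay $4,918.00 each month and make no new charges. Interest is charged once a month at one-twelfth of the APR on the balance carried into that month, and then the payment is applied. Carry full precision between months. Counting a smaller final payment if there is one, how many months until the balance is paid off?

Monthly rate r = 19.2%/12 = 1.6% = 0.016.
Recurrence: B ← B·(1+r) − $4,918.00.
Month 1: interest $357.41; balance after payment $17,777.41.
Month 2: interest $284.44; balance after payment $13,143.85.
Month 3: interest $210.30; balance after payment $8,436.15.
Month 4: interest $134.98; balance after payment $3,653.13.
Month 5: interest $58.45; balance after payment $0.00.

5 payments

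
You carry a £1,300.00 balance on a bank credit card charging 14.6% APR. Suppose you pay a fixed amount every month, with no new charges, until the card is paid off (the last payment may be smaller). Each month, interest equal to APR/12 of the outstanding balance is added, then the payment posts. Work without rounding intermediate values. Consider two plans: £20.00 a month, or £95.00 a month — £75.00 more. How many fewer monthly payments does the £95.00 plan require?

Monthly rate r = 14.6%/12 = 1.21667% = 0.0121667.
At £20.00/mo: n = ⌈−ln(1 − rB₀/P)/ln(1+r)⌉ = 130 payments (last £7.63); total interest = total paid − £1,300.00 = £1,287.63.
At £95.00/mo: 16 payments (last £5.63); total interest £130.63.
Payments saved = 130 − 16 = 114.

114 fewer payments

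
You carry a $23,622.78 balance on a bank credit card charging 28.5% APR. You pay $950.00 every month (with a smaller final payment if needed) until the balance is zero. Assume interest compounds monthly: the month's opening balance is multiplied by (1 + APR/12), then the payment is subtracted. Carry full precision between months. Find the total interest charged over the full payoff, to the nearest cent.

$12,519.73

Monthly rate r = 28.5%/12 = 2.375% = 0.02375.
Payoff takes n = ⌈−ln(1 − rB₀/P)/ln(1+r)⌉ = ⌈38.044⌉ = 39 payments; the last is $42.51.
Total paid = 38·$950.00 + $42.51 = $36,142.51.
Total interest = total paid − principal = $36,142.51 − $23,622.78 = $12,519.73.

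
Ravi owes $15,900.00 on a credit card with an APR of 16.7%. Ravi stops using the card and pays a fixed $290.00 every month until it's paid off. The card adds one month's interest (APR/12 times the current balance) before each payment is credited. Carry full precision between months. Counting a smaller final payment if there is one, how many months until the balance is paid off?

105 months

Monthly rate r = 16.7%/12 = 1.39167% = 0.0139167.
Recurrence: B ← B·(1+r) − $290.00.
Month 1: interest $221.27; balance after payment $15,831.27.
Month 2: interest $220.32; balance after payment $15,761.59.
Closed form: n = −ln(1 − rB₀/P)/ln(1+r) = −ln(0.23698)/ln(1.01392) ≈ 104.175, so the balance reaches zero during payment 105.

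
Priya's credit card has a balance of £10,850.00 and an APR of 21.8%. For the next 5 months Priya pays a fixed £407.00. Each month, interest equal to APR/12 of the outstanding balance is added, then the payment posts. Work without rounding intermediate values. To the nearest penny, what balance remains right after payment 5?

Monthly rate r = 21.8%/12 = 1.81667% = 0.0181667.
Each month: B ← B·(1+r) − £407.00.
Month 1: interest £197.11; balance after payment £10,640.11.
Month 2: interest £193.30; balance after payment £10,426.40.
Month 3: interest £189.41; balance after payment £10,208.82.
Month 4: interest £185.46; balance after payment £9,987.28.
Month 5: interest £181.44; balance after payment £9,761.71.

£9,761.71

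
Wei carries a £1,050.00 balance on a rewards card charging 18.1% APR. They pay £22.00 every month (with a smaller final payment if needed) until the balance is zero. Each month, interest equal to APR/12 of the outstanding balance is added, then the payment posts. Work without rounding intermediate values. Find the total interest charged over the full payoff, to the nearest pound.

£820

Monthly rate r = 18.1%/12 = 1.50833% = 0.0150833.
Payoff takes n = ⌈−ln(1 − rB₀/P)/ln(1+r)⌉ = ⌈85.003⌉ = 86 payments; the last is £0.07.
Total paid = 85·£22.00 + £0.07 = £1,870.07.
Total interest = total paid − principal = £1,870.07 − £1,050.00 = £820.07.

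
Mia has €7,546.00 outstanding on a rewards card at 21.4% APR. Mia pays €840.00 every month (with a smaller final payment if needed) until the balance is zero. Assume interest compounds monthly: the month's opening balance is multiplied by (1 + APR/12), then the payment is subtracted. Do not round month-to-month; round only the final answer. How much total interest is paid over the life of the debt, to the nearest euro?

€752

Monthly rate r = 21.4%/12 = 1.78333% = 0.0178333.
Payoff takes n = ⌈−ln(1 − rB₀/P)/ln(1+r)⌉ = ⌈9.877⌉ = 10 payments; the last is €737.82.
Total paid = 9·€840.00 + €737.82 = €8,297.82.
Total interest = total paid − principal = €8,297.82 − €7,546.00 = €751.82.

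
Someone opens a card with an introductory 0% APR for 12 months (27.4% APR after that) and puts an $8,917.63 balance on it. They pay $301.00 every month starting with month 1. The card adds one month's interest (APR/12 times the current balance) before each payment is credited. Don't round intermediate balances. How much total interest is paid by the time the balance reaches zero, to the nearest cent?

$1,560.56

Promo months 1–12 at r₀ = 0%/12 = 0; months 13+ at r₁ = 27.4%/12 = 0.0228333.
After month 12 (no interest yet): B = $8,917.63 − 12·$301.00 = $5,305.63.
Then at r₁ with $301.00/mo: n₂ = −ln(1 − r₁·B/P)/ln(1+r₁) ≈ 22.81 → 23 more payments.
Total paid = 34·$301.00 + $244.19 = $10,478.19; interest = $10,478.19 − $8,917.63 = $1,560.56.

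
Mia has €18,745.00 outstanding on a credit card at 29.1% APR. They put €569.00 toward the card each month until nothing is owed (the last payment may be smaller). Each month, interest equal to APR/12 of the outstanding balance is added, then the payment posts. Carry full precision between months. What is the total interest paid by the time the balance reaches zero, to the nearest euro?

€19,343

Monthly rate r = 29.1%/12 = 2.425% = 0.02425.
Payoff takes n = ⌈−ln(1 − rB₀/P)/ln(1+r)⌉ = ⌈66.938⌉ = 67 payments; the last is €534.29.
Total paid = 66·€569.00 + €534.29 = €38,088.29.
Total interest = total paid − principal = €38,088.29 − €18,745.00 = €19,343.29.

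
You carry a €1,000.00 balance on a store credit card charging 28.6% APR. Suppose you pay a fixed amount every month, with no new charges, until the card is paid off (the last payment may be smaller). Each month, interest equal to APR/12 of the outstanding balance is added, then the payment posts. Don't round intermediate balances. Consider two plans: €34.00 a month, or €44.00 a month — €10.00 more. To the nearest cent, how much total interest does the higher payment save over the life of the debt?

€285.30

Monthly rate r = 28.6%/12 = 2.38333% = 0.0238333.
At €34.00/mo: n = ⌈−ln(1 − rB₀/P)/ln(1+r)⌉ = 52 payments (last €8.74); total interest = total paid − €1,000.00 = €742.74.
At €44.00/mo: 34 payments (last €5.44); total interest €457.44.
Interest saved = €742.74 − €457.44 = €285.30.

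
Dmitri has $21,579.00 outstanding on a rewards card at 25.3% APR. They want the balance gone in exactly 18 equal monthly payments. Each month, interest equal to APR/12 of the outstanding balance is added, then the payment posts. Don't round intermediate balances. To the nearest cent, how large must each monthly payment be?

Monthly rate r = 25.3%/12 = 2.10833% = 0.0210833.
Level-payment amortization: P = B₀·r / (1 − (1+r)^(−n)) = 21579.00·0.0210833 / (1 − 1.02108^(−18)).
Denominator 1 − (1+r)^(−18) = 0.313091919.
P = 454.957 / 0.313091919 ≈ 1453.11.

$1,453.11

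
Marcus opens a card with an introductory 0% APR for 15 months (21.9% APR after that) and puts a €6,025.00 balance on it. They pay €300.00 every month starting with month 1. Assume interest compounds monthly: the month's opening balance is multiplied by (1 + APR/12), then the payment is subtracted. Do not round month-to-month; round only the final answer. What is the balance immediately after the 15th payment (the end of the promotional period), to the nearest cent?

Promo months 1–15 at r₀ = 0%/12 = 0; months 16+ at r₁ = 21.9%/12 = 0.01825.
After month 15 (no interest yet): B = €6,025.00 − 15·€300.00 = €1,525.00.

€1,525.00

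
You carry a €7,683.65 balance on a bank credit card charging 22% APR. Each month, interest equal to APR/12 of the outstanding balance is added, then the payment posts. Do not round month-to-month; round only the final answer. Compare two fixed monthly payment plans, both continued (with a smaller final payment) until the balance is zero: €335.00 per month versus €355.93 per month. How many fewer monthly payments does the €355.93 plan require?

3 fewer payments

Monthly rate r = 22%/12 = 1.83333% = 0.0183333.
At €335.00/mo: n = ⌈−ln(1 − rB₀/P)/ln(1+r)⌉ = 31 payments (last €10.56); total interest = total paid − €7,683.65 = €2,376.91.
At €355.93/mo: 28 payments (last €260.92); total interest €2,187.38.
Payments saved = 31 − 28 = 3.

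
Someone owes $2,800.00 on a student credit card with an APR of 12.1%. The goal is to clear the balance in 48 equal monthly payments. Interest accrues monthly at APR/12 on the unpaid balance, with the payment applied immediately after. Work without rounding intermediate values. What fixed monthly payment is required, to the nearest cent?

$73.87

Monthly rate r = 12.1%/12 = 1.00833% = 0.0100833.
Level-payment amortization: P = B₀·r / (1 − (1+r)^(−n)) = 2800.00·0.0100833 / (1 − 1.01008^(−48)).
Denominator 1 − (1+r)^(−48) = 0.382191113.
P = 28.2333 / 0.382191113 ≈ 73.87.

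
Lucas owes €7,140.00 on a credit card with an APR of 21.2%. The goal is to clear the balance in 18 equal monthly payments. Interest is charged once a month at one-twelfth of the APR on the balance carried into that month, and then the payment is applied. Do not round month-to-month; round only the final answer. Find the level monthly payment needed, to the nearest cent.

Monthly rate r = 21.2%/12 = 1.76667% = 0.0176667.
Level-payment amortization: P = B₀·r / (1 − (1+r)^(−n)) = 7140.00·0.0176667 / (1 − 1.01767^(−18)).
Denominator 1 − (1+r)^(−18) = 0.270374326.
P = 126.14 / 0.270374326 ≈ 466.54.

€466.54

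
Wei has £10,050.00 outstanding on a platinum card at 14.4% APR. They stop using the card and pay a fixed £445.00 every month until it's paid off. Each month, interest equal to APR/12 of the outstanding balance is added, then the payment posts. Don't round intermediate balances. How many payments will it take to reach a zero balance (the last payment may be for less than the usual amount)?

Monthly rate r = 14.4%/12 = 1.2% = 0.012.
Recurrence: B ← B·(1+r) − £445.00.
Month 1: interest £120.60; balance after payment £9,725.60.
Month 2: interest £116.71; balance after payment £9,397.31.
Closed form: n = −ln(1 − rB₀/P)/ln(1+r) = −ln(0.72899)/ln(1.012) ≈ 26.499, so the balance reaches zero during payment 27.

27 months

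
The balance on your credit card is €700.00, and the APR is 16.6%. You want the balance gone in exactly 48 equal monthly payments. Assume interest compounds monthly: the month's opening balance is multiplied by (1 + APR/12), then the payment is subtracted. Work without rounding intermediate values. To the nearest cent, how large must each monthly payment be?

Monthly rate r = 16.6%/12 = 1.38333% = 0.0138333.
Level-payment amortization: P = B₀·r / (1 − (1+r)^(−n)) = 700.00·0.0138333 / (1 − 1.01383^(−48)).
Denominator 1 − (1+r)^(−48) = 0.482863933.
P = 9.68333 / 0.482863933 ≈ 20.05.

€20.05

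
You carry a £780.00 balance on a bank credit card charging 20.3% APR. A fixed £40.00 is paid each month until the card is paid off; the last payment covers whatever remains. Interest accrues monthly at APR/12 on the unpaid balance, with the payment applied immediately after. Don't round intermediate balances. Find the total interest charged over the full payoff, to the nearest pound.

Monthly rate r = 20.3%/12 = 1.69167% = 0.0169167.
Payoff takes n = ⌈−ln(1 − rB₀/P)/ln(1+r)⌉ = ⌈23.862⌉ = 24 payments; the last is £34.52.
Total paid = 23·£40.00 + £34.52 = £954.52.
Total interest = total paid − principal = £954.52 − £780.00 = £174.52.

£175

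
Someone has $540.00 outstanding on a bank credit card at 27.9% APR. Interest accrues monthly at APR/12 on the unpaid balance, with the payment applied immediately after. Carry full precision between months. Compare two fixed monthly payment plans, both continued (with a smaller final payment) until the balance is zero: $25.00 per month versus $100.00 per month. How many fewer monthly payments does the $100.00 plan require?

Monthly rate r = 27.9%/12 = 2.325% = 0.02325.
At $25.00/mo: n = ⌈−ln(1 − rB₀/P)/ln(1+r)⌉ = 31 payments (last $8.81); total interest = total paid − $540.00 = $218.81.
At $100.00/mo: 6 payments (last $83.87); total interest $43.87.
Payments saved = 31 − 6 = 25.

25 fewer payments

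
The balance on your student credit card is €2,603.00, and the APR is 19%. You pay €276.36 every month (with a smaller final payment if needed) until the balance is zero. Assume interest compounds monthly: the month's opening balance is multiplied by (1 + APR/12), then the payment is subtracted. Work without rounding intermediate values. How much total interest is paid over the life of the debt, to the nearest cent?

Monthly rate r = 19%/12 = 1.58333% = 0.0158333.
Payoff takes n = ⌈−ln(1 − rB₀/P)/ln(1+r)⌉ = ⌈10.280⌉ = 11 payments; the last is €77.94.
Total paid = 10·€276.36 + €77.94 = €2,841.54.
Total interest = total paid − principal = €2,841.54 − €2,603.00 = €238.54.

€238.54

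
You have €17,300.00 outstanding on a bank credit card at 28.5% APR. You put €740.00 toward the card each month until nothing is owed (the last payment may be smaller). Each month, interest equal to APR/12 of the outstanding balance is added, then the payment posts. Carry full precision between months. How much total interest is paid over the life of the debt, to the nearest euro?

€8,245

Monthly rate r = 28.5%/12 = 2.375% = 0.02375.
Payoff takes n = ⌈−ln(1 − rB₀/P)/ln(1+r)⌉ = ⌈34.518⌉ = 35 payments; the last is €385.29.
Total paid = 34·€740.00 + €385.29 = €25,545.29.
Total interest = total paid − principal = €25,545.29 − €17,300.00 = €8,245.29.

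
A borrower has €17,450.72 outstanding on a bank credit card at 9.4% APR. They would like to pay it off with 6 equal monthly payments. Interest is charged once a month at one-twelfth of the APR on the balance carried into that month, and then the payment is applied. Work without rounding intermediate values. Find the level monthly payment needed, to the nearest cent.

Monthly rate r = 9.4%/12 = 0.783333% = 0.00783333.
Level-payment amortization: P = B₀·r / (1 − (1+r)^(−n)) = 17450.72·0.00783333 / (1 − 1.00783^(−6)).
Denominator 1 − (1+r)^(−6) = 0.0457378667.
P = 136.697 / 0.0457378667 ≈ 2988.71.

€2,988.71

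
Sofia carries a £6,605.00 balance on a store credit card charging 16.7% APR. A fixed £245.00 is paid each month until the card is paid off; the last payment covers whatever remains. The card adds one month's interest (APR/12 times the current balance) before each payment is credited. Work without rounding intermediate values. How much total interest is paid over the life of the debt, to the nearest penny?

£1,731.97

Monthly rate r = 16.7%/12 = 1.39167% = 0.0139167.
Payoff takes n = ⌈−ln(1 − rB₀/P)/ln(1+r)⌉ = ⌈34.028⌉ = 35 payments; the last is £6.97.
Total paid = 34·£245.00 + £6.97 = £8,336.97.
Total interest = total paid − principal = £8,336.97 − £6,605.00 = £1,731.97.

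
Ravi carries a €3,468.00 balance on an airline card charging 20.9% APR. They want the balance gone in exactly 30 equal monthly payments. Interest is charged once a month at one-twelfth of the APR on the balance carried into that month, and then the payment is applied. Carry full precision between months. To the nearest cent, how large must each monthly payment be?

€149.40

Monthly rate r = 20.9%/12 = 1.74167% = 0.0174167.
Level-payment amortization: P = B₀·r / (1 − (1+r)^(−n)) = 3468.00·0.0174167 / (1 − 1.01742^(−30)).
Denominator 1 − (1+r)^(−30) = 0.40429044.
P = 60.401 / 0.40429044 ≈ 149.40.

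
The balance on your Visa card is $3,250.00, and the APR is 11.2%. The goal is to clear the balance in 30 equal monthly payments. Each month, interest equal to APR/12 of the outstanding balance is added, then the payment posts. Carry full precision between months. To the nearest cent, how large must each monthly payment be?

Monthly rate r = 11.2%/12 = 0.933333% = 0.00933333.
Level-payment amortization: P = B₀·r / (1 − (1+r)^(−n)) = 3250.00·0.00933333 / (1 − 1.00933^(−30)).
Denominator 1 − (1+r)^(−30) = 0.243234166.
P = 30.3333 / 0.243234166 ≈ 124.71.

$124.71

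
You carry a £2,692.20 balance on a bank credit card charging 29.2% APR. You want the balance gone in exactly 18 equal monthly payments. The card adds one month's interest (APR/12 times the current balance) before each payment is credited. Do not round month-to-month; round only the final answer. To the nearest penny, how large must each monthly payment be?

Monthly rate r = 29.2%/12 = 2.43333% = 0.0243333.
Level-payment amortization: P = B₀·r / (1 − (1+r)^(−n)) = 2692.20·0.0243333 / (1 − 1.02433^(−18)).
Denominator 1 − (1+r)^(−18) = 0.351281176.
P = 65.5102 / 0.351281176 ≈ 186.49.

£186.49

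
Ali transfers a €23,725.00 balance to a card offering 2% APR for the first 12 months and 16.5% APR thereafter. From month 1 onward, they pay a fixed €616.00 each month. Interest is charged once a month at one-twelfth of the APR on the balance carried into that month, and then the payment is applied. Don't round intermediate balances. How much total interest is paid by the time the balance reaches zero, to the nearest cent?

Promo months 1–12 at r₀ = 2%/12 = 0.00166667; months 13+ at r₁ = 16.5%/12 = 0.01375.
After month 12: iterate B ← B·(1+r₀) − €616.00 for 12 months → €16,743.74.
Then at r₁ with €616.00/mo: n₂ = −ln(1 − r₁·B/P)/ln(1+r₁) ≈ 34.27 → 35 more payments.
Total paid = 46·€616.00 + €166.87 = €28,502.87; interest = €28,502.87 − €23,725.00 = €4,777.87.

€4,777.87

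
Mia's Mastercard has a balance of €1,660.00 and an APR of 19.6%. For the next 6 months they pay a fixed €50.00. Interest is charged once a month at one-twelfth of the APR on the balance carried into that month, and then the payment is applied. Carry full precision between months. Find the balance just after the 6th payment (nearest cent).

Monthly rate r = 19.6%/12 = 1.63333% = 0.0163333.
Each month: B ← B·(1+r) − €50.00.
Month 1: interest €27.11; balance after payment €1,637.11.
Month 2: interest €26.74; balance after payment €1,613.85.
Month 3: interest €26.36; balance after payment €1,590.21.
Month 4: interest €25.97; balance after payment €1,566.19.
Month 5: interest €25.58; balance after payment €1,541.77.
Month 6: interest €25.18; balance after payment €1,516.95.

€1,516.95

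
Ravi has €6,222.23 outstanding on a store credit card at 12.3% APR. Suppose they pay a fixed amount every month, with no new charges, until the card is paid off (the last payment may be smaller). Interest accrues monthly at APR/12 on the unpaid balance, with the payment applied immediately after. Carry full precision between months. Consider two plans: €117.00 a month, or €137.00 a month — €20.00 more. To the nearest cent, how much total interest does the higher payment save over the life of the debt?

€620.92

Monthly rate r = 12.3%/12 = 1.025% = 0.01025.
At €117.00/mo: n = ⌈−ln(1 − rB₀/P)/ln(1+r)⌉ = 78 payments (last €28.41); total interest = total paid − €6,222.23 = €2,815.18.
At €137.00/mo: 62 payments (last €59.49); total interest €2,194.26.
Interest saved = €2,815.18 − €2,194.26 = €620.92.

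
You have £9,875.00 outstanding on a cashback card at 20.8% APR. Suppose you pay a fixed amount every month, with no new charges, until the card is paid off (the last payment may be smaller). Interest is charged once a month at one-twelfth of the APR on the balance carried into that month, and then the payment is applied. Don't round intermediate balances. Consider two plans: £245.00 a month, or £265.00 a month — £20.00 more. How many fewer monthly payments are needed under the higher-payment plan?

9 fewer payments

Monthly rate r = 20.8%/12 = 1.73333% = 0.0173333.
At £245.00/mo: n = ⌈−ln(1 − rB₀/P)/ln(1+r)⌉ = 70 payments (last £195.59); total interest = total paid − £9,875.00 = £7,225.59.
At £265.00/mo: 61 payments (last £110.35); total interest £6,135.35.
Payments saved = 70 − 61 = 9.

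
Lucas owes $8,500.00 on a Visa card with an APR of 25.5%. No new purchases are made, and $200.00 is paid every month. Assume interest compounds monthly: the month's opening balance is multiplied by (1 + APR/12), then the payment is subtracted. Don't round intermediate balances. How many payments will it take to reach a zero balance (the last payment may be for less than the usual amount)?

112 payments

Monthly rate r = 25.5%/12 = 2.125% = 0.02125.
Recurrence: B ← B·(1+r) − $200.00.
Month 1: interest $180.62; balance after payment $8,480.62.
Month 2: interest $180.21; balance after payment $8,460.84.
Closed form: n = −ln(1 − rB₀/P)/ln(1+r) = −ln(0.096875)/ln(1.02125) ≈ 111.014, so the balance reaches zero during payment 112.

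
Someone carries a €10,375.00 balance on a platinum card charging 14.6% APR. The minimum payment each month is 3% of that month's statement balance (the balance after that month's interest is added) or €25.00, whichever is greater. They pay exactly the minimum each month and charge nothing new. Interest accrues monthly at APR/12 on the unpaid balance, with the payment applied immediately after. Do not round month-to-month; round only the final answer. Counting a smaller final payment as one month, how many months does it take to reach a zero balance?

Monthly rate r = 14.6%/12 = 1.21667% = 0.0121667.
While 3% of the post-interest balance exceeds €25.00, each month B ← (B·(1+r))·(1 − 0.03), i.e. B shrinks by the factor (1+r)·0.97 = 0.9818.
This holds for months 1–138. Entering month 139 the balance is €822.75; 3% of the post-interest balance is now below €25.00, so the flat €25.00 minimum applies from here.
From month 139 a fixed €25.00 at rate r clears €822.75 in 43 more payments. Total: 138 + 43 = 181 months.

181 months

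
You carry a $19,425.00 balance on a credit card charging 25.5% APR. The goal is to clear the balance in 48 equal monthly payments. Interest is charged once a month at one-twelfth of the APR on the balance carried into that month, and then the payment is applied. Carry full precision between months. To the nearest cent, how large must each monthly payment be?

$649.51

Monthly rate r = 25.5%/12 = 2.125% = 0.02125.
Level-payment amortization: P = B₀·r / (1 − (1+r)^(−n)) = 19425.00·0.02125 / (1 − 1.02125^(−48)).
Denominator 1 − (1+r)^(−48) = 0.635530944.
P = 412.781 / 0.635530944 ≈ 649.51.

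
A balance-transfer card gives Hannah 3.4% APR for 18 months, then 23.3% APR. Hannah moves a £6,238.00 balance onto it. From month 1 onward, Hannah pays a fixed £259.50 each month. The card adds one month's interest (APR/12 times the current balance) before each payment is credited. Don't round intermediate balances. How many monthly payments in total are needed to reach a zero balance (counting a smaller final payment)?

26 months

Promo months 1–18 at r₀ = 3.4%/12 = 0.00283333; months 19+ at r₁ = 23.3%/12 = 0.0194167.
After month 18: iterate B ← B·(1+r₀) − £259.50 for 18 months → £1,778.71.
Then at r₁ with £259.50/mo: n₂ = −ln(1 − r₁·B/P)/ln(1+r₁) ≈ 7.43 → 8 more payments.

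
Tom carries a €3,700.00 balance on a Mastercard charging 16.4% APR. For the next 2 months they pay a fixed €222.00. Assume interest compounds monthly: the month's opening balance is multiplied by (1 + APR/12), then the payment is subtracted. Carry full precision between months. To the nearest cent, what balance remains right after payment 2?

€3,354.79

Monthly rate r = 16.4%/12 = 1.36667% = 0.0136667.
Each month: B ← B·(1+r) − €222.00.
Month 1: interest €50.57; balance after payment €3,528.57.
Month 2: interest €48.22; balance after payment €3,354.79.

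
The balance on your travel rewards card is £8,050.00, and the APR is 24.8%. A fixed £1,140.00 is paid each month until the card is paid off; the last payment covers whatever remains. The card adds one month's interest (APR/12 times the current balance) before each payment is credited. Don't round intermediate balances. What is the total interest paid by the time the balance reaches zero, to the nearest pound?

Monthly rate r = 24.8%/12 = 2.06667% = 0.0206667.
Payoff takes n = ⌈−ln(1 − rB₀/P)/ln(1+r)⌉ = ⌈7.712⌉ = 8 payments; the last is £813.62.
Total paid = 7·£1,140.00 + £813.62 = £8,793.62.
Total interest = total paid − principal = £8,793.62 − £8,050.00 = £743.62.

£744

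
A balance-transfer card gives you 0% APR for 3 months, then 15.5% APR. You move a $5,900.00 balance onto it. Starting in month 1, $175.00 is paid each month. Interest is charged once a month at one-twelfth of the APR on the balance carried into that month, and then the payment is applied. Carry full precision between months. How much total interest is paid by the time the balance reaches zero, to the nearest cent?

$1,516.53

Promo months 1–3 at r₀ = 0%/12 = 0; months 4+ at r₁ = 15.5%/12 = 0.0129167.
After month 3 (no interest yet): B = $5,900.00 − 3·$175.00 = $5,375.00.
Then at r₁ with $175.00/mo: n₂ = −ln(1 − r₁·B/P)/ln(1+r₁) ≈ 39.38 → 40 more payments.
Total paid = 42·$175.00 + $66.53 = $7,416.53; interest = $7,416.53 − $5,900.00 = $1,516.53.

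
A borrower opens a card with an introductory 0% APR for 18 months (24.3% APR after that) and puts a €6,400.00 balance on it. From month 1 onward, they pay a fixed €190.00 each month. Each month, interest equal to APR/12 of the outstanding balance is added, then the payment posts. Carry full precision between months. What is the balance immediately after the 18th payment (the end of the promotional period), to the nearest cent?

€2,980.00

Promo months 1–18 at r₀ = 0%/12 = 0; months 19+ at r₁ = 24.3%/12 = 0.02025.
After month 18 (no interest yet): B = €6,400.00 − 18·€190.00 = €2,980.00.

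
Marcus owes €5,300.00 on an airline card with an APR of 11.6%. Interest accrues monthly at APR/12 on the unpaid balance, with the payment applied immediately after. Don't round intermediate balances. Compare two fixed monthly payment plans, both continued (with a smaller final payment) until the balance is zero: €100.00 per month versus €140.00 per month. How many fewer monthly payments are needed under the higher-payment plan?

Monthly rate r = 11.6%/12 = 0.966667% = 0.00966667.
At €100.00/mo: n = ⌈−ln(1 − rB₀/P)/ln(1+r)⌉ = 75 payments (last €64.82); total interest = total paid − €5,300.00 = €2,164.82.
At €140.00/mo: 48 payments (last €50.80); total interest €1,330.80.
Payments saved = 75 − 48 = 27.

27 fewer payments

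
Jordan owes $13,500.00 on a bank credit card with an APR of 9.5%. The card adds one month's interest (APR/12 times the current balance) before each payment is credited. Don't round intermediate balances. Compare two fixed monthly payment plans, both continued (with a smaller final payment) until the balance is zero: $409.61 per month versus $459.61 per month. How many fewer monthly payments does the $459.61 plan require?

5 fewer payments

Monthly rate r = 9.5%/12 = 0.791667% = 0.00791667.
At $409.61/mo: n = ⌈−ln(1 − rB₀/P)/ln(1+r)⌉ = 39 payments (last $140.56); total interest = total paid − $13,500.00 = $2,205.74.
At $459.61/mo: 34 payments (last $259.23); total interest $1,926.36.
Payments saved = 39 − 34 = 5.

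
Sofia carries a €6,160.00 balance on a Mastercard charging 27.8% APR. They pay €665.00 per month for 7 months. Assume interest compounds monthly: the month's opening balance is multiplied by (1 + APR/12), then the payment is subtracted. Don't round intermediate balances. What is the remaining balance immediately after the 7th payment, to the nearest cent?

Monthly rate r = 27.8%/12 = 2.31667% = 0.0231667.
Each month: B ← B·(1+r) − €665.00.
Month 1: interest €142.71; balance after payment €5,637.71.
Month 2: interest €130.61; balance after payment €5,103.31.
Month 3: interest €118.23; balance after payment €4,556.54.
Month 4: interest €105.56; balance after payment €3,997.10.
Month 5: interest €92.60; balance after payment €3,424.70.
Month 6: interest €79.34; balance after payment €2,839.04.
Month 7: interest €65.77; balance after payment €2,239.81.

€2,239.81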